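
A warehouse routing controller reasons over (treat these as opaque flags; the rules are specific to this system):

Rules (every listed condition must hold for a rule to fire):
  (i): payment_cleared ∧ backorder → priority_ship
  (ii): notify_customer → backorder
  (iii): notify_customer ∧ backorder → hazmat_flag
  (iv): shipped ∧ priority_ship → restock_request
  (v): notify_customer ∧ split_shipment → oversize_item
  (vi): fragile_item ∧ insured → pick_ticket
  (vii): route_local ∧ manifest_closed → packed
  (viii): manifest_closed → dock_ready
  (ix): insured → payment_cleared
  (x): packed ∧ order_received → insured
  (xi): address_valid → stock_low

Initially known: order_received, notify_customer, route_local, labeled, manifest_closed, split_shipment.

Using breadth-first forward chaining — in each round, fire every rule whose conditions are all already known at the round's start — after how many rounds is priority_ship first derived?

4

Round 1 fires (ii), (v), (vii), (viii), giving backorder, oversize_item, packed, dock_ready.
Round 2 fires (iii), (x), giving hazmat_flag, insured.
Round 3 fires (ix), giving payment_cleared.
Round 4 fires (i), giving priority_ship.
priority_ship first appears in round 4.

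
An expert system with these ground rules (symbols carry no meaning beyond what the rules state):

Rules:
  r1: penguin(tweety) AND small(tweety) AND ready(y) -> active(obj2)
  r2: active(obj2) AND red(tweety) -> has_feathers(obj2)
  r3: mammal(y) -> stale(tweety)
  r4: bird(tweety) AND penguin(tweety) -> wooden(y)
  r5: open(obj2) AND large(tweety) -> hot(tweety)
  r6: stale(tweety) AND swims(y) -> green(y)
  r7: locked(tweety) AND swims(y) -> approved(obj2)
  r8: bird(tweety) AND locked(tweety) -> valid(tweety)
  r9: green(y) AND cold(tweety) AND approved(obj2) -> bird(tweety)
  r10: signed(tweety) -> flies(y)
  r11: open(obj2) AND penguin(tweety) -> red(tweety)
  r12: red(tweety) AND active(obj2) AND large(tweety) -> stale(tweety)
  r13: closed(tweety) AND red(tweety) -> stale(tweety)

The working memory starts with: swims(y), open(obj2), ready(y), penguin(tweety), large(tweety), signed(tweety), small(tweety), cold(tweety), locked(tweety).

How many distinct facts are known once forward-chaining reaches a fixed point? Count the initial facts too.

20

[1] r1 [penguin(tweety) AND small(tweety) AND ready(y) -> active(obj2)]; r5 [open(obj2) AND large(tweety) -> hot(tweety)]; r7 [locked(tweety) AND swims(y) -> approved(obj2)]; r10 [signed(tweety) -> flies(y)]; r11 [open(obj2) AND penguin(tweety) -> red(tweety)]. ⇒ new: active(obj2), hot(tweety), approved(obj2), flies(y), red(tweety).
[2] r2 [active(obj2) AND red(tweety) -> has_feathers(obj2)]; r12 [red(tweety) AND active(obj2) AND large(tweety) -> stale(tweety)]. ⇒ new: has_feathers(obj2), stale(tweety).
[3] r6 [stale(tweety) AND swims(y) -> green(y)]. ⇒ new: green(y).
[4] r9 [green(y) AND cold(tweety) AND approved(obj2) -> bird(tweety)]. ⇒ new: bird(tweety).
[5] r4 [bird(tweety) AND penguin(tweety) -> wooden(y)]; r8 [bird(tweety) AND locked(tweety) -> valid(tweety)]. ⇒ new: wooden(y), valid(tweety).
Closure: {active(obj2), approved(obj2), bird(tweety), cold(tweety), flies(y), green(y), has_feathers(obj2), hot(tweety), large(tweety), locked(tweety), open(obj2), penguin(tweety), ready(y), red(tweety), signed(tweety), small(tweety), stale(tweety), swims(y), valid(tweety), wooden(y)} — 20 facts.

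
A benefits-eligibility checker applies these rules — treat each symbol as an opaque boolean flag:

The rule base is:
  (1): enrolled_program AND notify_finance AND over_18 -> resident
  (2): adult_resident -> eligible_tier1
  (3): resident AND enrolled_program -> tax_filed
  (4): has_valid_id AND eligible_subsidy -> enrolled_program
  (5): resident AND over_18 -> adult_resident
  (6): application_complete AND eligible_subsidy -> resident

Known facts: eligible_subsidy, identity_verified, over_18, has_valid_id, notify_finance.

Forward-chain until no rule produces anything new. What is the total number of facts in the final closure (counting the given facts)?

10

[1] (4) [has_valid_id AND eligible_subsidy -> enrolled_program]. ⇒ new: enrolled_program.
[2] (1) [enrolled_program AND notify_finance AND over_18 -> resident]. ⇒ new: resident.
[3] (3) [resident AND enrolled_program -> tax_filed]; (5) [resident AND over_18 -> adult_resident]. ⇒ new: tax_filed, adult_resident.
[4] (2) [adult_resident -> eligible_tier1]. ⇒ new: eligible_tier1.
Closure: {adult_resident, eligible_subsidy, eligible_tier1, enrolled_program, has_valid_id, identity_verified, notify_finance, over_18, resident, tax_filed} — 10 facts.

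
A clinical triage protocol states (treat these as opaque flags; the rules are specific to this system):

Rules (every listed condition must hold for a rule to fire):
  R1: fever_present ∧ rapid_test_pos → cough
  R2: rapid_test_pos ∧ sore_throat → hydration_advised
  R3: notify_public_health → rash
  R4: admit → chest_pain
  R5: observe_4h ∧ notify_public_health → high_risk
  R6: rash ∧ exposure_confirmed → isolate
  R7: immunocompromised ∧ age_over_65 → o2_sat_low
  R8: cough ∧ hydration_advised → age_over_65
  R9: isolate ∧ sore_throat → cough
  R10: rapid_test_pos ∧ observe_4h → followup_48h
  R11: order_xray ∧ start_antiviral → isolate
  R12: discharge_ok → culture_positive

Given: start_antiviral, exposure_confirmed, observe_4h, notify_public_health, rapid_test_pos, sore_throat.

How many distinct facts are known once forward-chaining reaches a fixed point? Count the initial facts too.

13

Round 1 fires R2, R3, R5, R10, giving hydration_advised, rash, high_risk, followup_48h.
Round 2 fires R6, giving isolate.
Round 3 fires R9, giving cough.
Round 4 fires R8, giving age_over_65.
Closure: {age_over_65, cough, exposure_confirmed, followup_48h, high_risk, hydration_advised, isolate, notify_public_health, observe_4h, rapid_test_pos, rash, sore_throat, start_antiviral} — 13 facts.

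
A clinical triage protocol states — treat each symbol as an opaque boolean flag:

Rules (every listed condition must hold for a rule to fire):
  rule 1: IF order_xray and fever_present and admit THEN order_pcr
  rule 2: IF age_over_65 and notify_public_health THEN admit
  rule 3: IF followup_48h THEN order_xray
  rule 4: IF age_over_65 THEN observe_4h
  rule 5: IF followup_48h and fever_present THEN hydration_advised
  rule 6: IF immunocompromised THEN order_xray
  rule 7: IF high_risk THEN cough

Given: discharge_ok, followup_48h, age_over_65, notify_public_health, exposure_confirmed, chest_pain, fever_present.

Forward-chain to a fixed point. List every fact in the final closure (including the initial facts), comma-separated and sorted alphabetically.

admit, age_over_65, chest_pain, discharge_ok, exposure_confirmed, fever_present, followup_48h, hydration_advised, notify_public_health, observe_4h, order_pcr, order_xray

Round 1 fires rule 2, rule 3, rule 4, rule 5, giving admit, order_xray, observe_4h, hydration_advised.
Round 2 fires rule 1, giving order_pcr.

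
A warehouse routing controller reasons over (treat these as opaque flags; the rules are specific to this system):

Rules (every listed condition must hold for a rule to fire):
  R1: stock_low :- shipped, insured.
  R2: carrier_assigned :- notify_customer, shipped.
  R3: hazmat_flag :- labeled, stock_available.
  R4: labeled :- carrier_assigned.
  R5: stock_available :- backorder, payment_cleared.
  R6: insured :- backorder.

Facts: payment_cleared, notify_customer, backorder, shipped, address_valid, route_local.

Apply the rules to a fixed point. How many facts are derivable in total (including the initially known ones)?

12

Round 1 fires R2, R5, R6, giving carrier_assigned, stock_available, insured.
Round 2 fires R1, R4, giving stock_low, labeled.
Round 3 fires R3, giving hazmat_flag.
Closure: {address_valid, backorder, carrier_assigned, hazmat_flag, insured, labeled, notify_customer, payment_cleared, route_local, shipped, stock_available, stock_low} — 12 facts.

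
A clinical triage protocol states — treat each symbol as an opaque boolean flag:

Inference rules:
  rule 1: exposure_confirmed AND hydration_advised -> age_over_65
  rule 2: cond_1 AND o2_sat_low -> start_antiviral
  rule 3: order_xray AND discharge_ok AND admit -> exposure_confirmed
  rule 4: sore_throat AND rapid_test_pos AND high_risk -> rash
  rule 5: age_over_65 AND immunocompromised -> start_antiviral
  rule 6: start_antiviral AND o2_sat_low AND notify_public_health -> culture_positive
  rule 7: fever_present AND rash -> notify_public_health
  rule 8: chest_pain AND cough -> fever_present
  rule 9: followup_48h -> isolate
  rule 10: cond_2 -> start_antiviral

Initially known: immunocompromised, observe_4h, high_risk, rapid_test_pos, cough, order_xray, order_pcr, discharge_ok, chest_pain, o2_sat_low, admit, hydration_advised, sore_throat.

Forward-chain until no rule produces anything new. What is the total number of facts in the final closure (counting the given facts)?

20

[1] rule 3 [order_xray AND discharge_ok AND admit -> exposure_confirmed]; rule 4 [sore_throat AND rapid_test_pos AND high_risk -> rash]; rule 8 [chest_pain AND cough -> fever_present]. ⇒ new: exposure_confirmed, rash, fever_present.
[2] rule 1 [exposure_confirmed AND hydration_advised -> age_over_65]; rule 7 [fever_present AND rash -> notify_public_health]. ⇒ new: age_over_65, notify_public_health.
[3] rule 5 [age_over_65 AND immunocompromised -> start_antiviral]. ⇒ new: start_antiviral.
[4] rule 6 [start_antiviral AND o2_sat_low AND notify_public_health -> culture_positive]. ⇒ new: culture_positive.
Closure: {admit, age_over_65, chest_pain, cough, culture_positive, discharge_ok, exposure_confirmed, fever_present, high_risk, hydration_advised, immunocompromised, notify_public_health, o2_sat_low, observe_4h, order_pcr, order_xray, rapid_test_pos, rash, sore_throat, start_antiviral} — 20 facts.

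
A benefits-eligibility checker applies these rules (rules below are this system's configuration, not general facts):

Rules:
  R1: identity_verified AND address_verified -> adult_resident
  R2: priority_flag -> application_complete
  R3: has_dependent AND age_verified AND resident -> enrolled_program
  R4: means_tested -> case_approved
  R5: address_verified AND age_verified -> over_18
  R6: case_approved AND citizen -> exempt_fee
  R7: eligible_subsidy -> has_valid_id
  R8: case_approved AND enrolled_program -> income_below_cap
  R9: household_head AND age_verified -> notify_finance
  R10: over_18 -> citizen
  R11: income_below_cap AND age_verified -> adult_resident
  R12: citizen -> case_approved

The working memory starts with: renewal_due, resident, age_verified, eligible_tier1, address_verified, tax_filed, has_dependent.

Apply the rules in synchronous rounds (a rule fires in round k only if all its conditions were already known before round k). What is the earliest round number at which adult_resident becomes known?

[1] R3 [has_dependent AND age_verified AND resident -> enrolled_program]; R5 [address_verified AND age_verified -> over_18]. ⇒ new: enrolled_program, over_18.
[2] R10 [over_18 -> citizen]. ⇒ new: citizen.
[3] R12 [citizen -> case_approved]. ⇒ new: case_approved.
[4] R6 [case_approved AND citizen -> exempt_fee]; R8 [case_approved AND enrolled_program -> income_below_cap]. ⇒ new: exempt_fee, income_below_cap.
[5] R11 [income_below_cap AND age_verified -> adult_resident]. ⇒ new: adult_resident.
adult_resident first appears in round 5.

5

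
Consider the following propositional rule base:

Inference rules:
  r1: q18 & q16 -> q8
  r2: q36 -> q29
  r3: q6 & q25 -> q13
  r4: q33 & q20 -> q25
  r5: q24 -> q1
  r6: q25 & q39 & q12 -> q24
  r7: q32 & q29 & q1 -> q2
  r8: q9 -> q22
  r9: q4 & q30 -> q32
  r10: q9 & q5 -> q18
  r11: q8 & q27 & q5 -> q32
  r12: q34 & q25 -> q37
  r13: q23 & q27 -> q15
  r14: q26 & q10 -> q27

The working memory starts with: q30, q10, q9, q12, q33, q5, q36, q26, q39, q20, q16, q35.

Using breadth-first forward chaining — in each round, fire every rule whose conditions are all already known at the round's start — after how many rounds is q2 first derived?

4

[1] r2 [q36 -> q29]; r4 [q33 & q20 -> q25]; r8 [q9 -> q22]; r10 [q9 & q5 -> q18]; r14 [q26 & q10 -> q27]. ⇒ new: q29, q25, q22, q18, q27.
[2] r1 [q18 & q16 -> q8]; r6 [q25 & q39 & q12 -> q24]. ⇒ new: q8, q24.
[3] r5 [q24 -> q1]; r11 [q8 & q27 & q5 -> q32]. ⇒ new: q1, q32.
[4] r7 [q32 & q29 & q1 -> q2]. ⇒ new: q2.
q2 first appears in round 4.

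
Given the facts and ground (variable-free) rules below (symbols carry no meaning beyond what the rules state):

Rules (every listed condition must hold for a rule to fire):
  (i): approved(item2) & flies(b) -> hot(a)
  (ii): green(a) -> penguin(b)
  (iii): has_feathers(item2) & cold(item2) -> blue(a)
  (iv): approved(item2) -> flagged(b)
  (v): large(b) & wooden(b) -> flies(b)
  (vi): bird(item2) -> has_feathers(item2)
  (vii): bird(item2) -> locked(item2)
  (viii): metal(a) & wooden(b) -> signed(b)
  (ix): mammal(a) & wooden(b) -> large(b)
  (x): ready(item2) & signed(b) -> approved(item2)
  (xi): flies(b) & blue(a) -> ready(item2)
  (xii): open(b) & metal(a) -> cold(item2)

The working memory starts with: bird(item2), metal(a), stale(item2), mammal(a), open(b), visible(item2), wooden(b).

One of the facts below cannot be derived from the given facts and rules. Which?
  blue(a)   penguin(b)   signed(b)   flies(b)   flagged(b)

penguin(b)

Round 1: (vi) [bird(item2) -> has_feathers(item2)]; (vii) [bird(item2) -> locked(item2)]; (viii) [metal(a) & wooden(b) -> signed(b)]; (ix) [mammal(a) & wooden(b) -> large(b)]; (xii) [open(b) & metal(a) -> cold(item2)]. New: has_feathers(item2), locked(item2), signed(b), large(b), cold(item2).
Round 2: (iii) [has_feathers(item2) & cold(item2) -> blue(a)]; (v) [large(b) & wooden(b) -> flies(b)]. New: blue(a), flies(b).
Round 3: (xi) [flies(b) & blue(a) -> ready(item2)]. New: ready(item2).
Round 4: (x) [ready(item2) & signed(b) -> approved(item2)]. New: approved(item2).
Round 5: (i) [approved(item2) & flies(b) -> hot(a)]; (iv) [approved(item2) -> flagged(b)]. New: hot(a), flagged(b).
Derived: flies(b) (round 2), signed(b) (round 1), blue(a) (round 2), flagged(b) (round 5). penguin(b) never appears in any round.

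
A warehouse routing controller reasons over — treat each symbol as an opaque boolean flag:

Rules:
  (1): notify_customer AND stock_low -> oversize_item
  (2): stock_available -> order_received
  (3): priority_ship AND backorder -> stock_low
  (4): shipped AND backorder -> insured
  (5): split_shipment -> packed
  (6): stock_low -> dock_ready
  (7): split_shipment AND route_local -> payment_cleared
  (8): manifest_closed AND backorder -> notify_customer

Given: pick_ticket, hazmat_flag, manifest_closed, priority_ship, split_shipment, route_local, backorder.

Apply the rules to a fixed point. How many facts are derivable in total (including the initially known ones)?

13

Round 1 fires (3), (5), (7), (8), giving stock_low, packed, payment_cleared, notify_customer.
Round 2 fires (1), (6), giving oversize_item, dock_ready.
Closure: {backorder, dock_ready, hazmat_flag, manifest_closed, notify_customer, oversize_item, packed, payment_cleared, pick_ticket, priority_ship, route_local, split_shipment, stock_low} — 13 facts.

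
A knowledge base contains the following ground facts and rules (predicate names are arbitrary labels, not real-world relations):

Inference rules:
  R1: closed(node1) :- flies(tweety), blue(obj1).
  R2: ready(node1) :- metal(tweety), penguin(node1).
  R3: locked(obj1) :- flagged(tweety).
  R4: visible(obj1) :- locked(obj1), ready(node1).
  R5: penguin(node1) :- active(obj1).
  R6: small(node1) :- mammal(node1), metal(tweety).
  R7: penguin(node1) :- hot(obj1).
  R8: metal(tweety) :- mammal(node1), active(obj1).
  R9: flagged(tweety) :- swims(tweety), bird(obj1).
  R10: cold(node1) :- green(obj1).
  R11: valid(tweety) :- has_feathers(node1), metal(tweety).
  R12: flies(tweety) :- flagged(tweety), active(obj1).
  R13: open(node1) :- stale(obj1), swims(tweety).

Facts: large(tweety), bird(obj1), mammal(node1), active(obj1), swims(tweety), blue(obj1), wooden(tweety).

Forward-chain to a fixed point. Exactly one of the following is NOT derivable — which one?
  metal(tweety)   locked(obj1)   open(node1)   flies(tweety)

Round 1 — R5, R8, R9, derive penguin(node1), metal(tweety), flagged(tweety).
Round 2 — R2, R3, R6, R12, derive ready(node1), locked(obj1), small(node1), flies(tweety).
Round 3 — R1, R4, derive closed(node1), visible(obj1).
Derived: locked(obj1) (round 2), metal(tweety) (round 1), flies(tweety) (round 2). open(node1) never appears in any round.

open(node1)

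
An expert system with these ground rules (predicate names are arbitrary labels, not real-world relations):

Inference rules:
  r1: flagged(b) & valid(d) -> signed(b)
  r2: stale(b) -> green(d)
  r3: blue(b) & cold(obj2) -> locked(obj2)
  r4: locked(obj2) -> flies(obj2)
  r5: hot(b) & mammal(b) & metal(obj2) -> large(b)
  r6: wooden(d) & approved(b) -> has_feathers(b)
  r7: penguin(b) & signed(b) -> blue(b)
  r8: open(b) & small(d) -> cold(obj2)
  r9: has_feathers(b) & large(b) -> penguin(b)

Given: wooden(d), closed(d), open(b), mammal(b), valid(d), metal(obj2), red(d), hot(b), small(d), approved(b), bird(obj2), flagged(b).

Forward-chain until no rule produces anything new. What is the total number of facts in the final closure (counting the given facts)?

Round 1: r1 [flagged(b) & valid(d) -> signed(b)]; r5 [hot(b) & mammal(b) & metal(obj2) -> large(b)]; r6 [wooden(d) & approved(b) -> has_feathers(b)]; r8 [open(b) & small(d) -> cold(obj2)]. Adds signed(b), large(b), has_feathers(b), cold(obj2).
Round 2: r9 [has_feathers(b) & large(b) -> penguin(b)]. Adds penguin(b).
Round 3: r7 [penguin(b) & signed(b) -> blue(b)]. Adds blue(b).
Round 4: r3 [blue(b) & cold(obj2) -> locked(obj2)]. Adds locked(obj2).
Round 5: r4 [locked(obj2) -> flies(obj2)]. Adds flies(obj2).
Closure: {approved(b), bird(obj2), blue(b), closed(d), cold(obj2), flagged(b), flies(obj2), has_feathers(b), hot(b), large(b), locked(obj2), mammal(b), metal(obj2), open(b), penguin(b), red(d), signed(b), small(d), valid(d), wooden(d)} — 20 facts.

20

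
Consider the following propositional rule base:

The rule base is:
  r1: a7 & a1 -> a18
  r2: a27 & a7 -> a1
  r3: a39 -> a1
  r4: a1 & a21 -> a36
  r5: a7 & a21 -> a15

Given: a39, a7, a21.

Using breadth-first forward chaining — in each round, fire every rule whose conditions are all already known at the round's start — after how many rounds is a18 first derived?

2

Round 1 — r3, r5, derive a1, a15.
Round 2 — r1, r4, derive a18, a36.
a18 first appears in round 2.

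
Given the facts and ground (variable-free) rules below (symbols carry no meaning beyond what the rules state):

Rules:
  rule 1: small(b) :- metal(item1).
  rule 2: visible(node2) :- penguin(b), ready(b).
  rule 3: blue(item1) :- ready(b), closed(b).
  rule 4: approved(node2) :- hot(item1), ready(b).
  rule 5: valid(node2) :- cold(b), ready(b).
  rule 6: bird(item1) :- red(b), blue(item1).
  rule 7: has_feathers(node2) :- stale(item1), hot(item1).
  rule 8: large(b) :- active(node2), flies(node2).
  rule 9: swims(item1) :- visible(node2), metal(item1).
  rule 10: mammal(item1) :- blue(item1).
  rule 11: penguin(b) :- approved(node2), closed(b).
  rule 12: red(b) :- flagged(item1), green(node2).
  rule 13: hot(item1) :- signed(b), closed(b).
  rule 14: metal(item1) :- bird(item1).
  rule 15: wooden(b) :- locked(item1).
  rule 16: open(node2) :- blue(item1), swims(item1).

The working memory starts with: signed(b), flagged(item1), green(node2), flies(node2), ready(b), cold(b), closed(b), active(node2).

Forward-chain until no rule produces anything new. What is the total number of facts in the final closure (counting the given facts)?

22

Round 1 fires rule 3, rule 5, rule 8, rule 12, rule 13, giving blue(item1), valid(node2), large(b), red(b), hot(item1).
Round 2 fires rule 4, rule 6, rule 10, giving approved(node2), bird(item1), mammal(item1).
Round 3 fires rule 11, rule 14, giving penguin(b), metal(item1).
Round 4 fires rule 1, rule 2, giving small(b), visible(node2).
Round 5 fires rule 9, giving swims(item1).
Round 6 fires rule 16, giving open(node2).
Closure: {active(node2), approved(node2), bird(item1), blue(item1), closed(b), cold(b), flagged(item1), flies(node2), green(node2), hot(item1), large(b), mammal(item1), metal(item1), open(node2), penguin(b), ready(b), red(b), signed(b), small(b), swims(item1), valid(node2), visible(node2)} — 22 facts.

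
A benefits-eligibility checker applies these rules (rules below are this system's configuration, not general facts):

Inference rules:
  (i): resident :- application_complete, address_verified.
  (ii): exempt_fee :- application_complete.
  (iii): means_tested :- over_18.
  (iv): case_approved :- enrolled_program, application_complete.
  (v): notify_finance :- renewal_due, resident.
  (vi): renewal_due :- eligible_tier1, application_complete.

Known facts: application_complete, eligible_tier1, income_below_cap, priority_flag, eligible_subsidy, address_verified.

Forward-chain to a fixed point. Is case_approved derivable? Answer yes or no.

no

Round 1: (i) [resident :- application_complete, address_verified.]; (ii) [exempt_fee :- application_complete.]; (vi) [renewal_due :- eligible_tier1, application_complete.]. New: resident, exempt_fee, renewal_due.
Round 2: (v) [notify_finance :- renewal_due, resident.]. New: notify_finance.
Fixed point reached. case_approved is concluded only by (iv); (iv) needs enrolled_program (never derived).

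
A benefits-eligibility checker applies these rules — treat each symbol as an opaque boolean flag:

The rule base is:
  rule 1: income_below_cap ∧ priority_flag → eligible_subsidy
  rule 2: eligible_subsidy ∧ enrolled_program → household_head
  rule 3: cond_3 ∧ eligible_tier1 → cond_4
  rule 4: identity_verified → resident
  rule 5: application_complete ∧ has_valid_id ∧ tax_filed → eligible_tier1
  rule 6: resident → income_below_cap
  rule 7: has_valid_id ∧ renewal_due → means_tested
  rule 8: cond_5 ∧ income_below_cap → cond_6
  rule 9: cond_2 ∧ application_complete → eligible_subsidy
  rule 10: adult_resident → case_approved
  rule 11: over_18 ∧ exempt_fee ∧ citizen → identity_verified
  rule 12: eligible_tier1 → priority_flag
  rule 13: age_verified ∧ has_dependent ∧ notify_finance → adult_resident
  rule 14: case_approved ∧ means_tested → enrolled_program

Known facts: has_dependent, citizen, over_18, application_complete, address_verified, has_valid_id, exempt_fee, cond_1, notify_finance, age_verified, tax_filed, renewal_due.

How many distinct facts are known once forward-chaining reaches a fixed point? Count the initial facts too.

23

Round 1: rule 5 [application_complete ∧ has_valid_id ∧ tax_filed → eligible_tier1]; rule 7 [has_valid_id ∧ renewal_due → means_tested]; rule 11 [over_18 ∧ exempt_fee ∧ citizen → identity_verified]; rule 13 [age_verified ∧ has_dependent ∧ notify_finance → adult_resident]. New: eligible_tier1, means_tested, identity_verified, adult_resident.
Round 2: rule 4 [identity_verified → resident]; rule 10 [adult_resident → case_approved]; rule 12 [eligible_tier1 → priority_flag]. New: resident, case_approved, priority_flag.
Round 3: rule 6 [resident → income_below_cap]; rule 14 [case_approved ∧ means_tested → enrolled_program]. New: income_below_cap, enrolled_program.
Round 4: rule 1 [income_below_cap ∧ priority_flag → eligible_subsidy]. New: eligible_subsidy.
Round 5: rule 2 [eligible_subsidy ∧ enrolled_program → household_head]. New: household_head.
Closure: {address_verified, adult_resident, age_verified, application_complete, case_approved, citizen, cond_1, eligible_subsidy, eligible_tier1, enrolled_program, exempt_fee, has_dependent, has_valid_id, household_head, identity_verified, income_below_cap, means_tested, notify_finance, over_18, priority_flag, renewal_due, resident, tax_filed} — 23 facts.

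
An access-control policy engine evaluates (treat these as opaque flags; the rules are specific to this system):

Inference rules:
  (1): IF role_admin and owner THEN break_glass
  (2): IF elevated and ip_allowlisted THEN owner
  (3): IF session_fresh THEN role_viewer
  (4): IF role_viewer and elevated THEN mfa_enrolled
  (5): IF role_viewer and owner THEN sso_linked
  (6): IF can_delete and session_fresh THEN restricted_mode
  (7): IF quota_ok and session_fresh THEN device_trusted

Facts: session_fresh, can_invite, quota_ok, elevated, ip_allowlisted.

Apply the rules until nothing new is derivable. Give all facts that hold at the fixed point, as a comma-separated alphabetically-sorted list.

[1] (2) [IF elevated and ip_allowlisted THEN owner]; (3) [IF session_fresh THEN role_viewer]; (7) [IF quota_ok and session_fresh THEN device_trusted]. ⇒ new: owner, role_viewer, device_trusted.
[2] (4) [IF role_viewer and elevated THEN mfa_enrolled]; (5) [IF role_viewer and owner THEN sso_linked]. ⇒ new: mfa_enrolled, sso_linked.

can_invite, device_trusted, elevated, ip_allowlisted, mfa_enrolled, owner, quota_ok, role_viewer, session_fresh, sso_linked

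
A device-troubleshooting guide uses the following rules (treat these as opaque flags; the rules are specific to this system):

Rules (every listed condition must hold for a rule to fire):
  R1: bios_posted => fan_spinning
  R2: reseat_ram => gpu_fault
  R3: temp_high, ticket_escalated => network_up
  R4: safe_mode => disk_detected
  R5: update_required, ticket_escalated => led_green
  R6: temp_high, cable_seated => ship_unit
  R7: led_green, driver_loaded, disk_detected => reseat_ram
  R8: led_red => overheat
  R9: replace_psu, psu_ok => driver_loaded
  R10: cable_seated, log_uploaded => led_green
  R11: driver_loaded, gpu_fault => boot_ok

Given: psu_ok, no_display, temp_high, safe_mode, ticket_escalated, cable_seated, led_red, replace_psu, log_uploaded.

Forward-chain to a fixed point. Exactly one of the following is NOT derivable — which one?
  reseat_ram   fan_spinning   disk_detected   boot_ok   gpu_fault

fan_spinning

Round 1: R3 [temp_high, ticket_escalated => network_up]; R4 [safe_mode => disk_detected]; R6 [temp_high, cable_seated => ship_unit]; R8 [led_red => overheat]; R9 [replace_psu, psu_ok => driver_loaded]; R10 [cable_seated, log_uploaded => led_green]. New: network_up, disk_detected, ship_unit, overheat, driver_loaded, led_green.
Round 2: R7 [led_green, driver_loaded, disk_detected => reseat_ram]. New: reseat_ram.
Round 3: R2 [reseat_ram => gpu_fault]. New: gpu_fault.
Round 4: R11 [driver_loaded, gpu_fault => boot_ok]. New: boot_ok.
Derived: reseat_ram (round 2), boot_ok (round 4), disk_detected (round 1), gpu_fault (round 3). fan_spinning never appears in any round.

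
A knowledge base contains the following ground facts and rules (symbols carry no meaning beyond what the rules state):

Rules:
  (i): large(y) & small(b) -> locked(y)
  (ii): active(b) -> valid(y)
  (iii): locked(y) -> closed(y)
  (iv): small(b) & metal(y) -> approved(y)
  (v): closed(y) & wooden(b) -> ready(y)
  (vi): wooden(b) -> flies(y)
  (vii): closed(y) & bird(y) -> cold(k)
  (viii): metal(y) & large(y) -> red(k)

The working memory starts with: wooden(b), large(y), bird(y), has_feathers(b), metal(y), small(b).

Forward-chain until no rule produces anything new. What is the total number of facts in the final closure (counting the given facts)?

13

Round 1: (i) [large(y) & small(b) -> locked(y)]; (iv) [small(b) & metal(y) -> approved(y)]; (vi) [wooden(b) -> flies(y)]; (viii) [metal(y) & large(y) -> red(k)]. Adds locked(y), approved(y), flies(y), red(k).
Round 2: (iii) [locked(y) -> closed(y)]. Adds closed(y).
Round 3: (v) [closed(y) & wooden(b) -> ready(y)]; (vii) [closed(y) & bird(y) -> cold(k)]. Adds ready(y), cold(k).
Closure: {approved(y), bird(y), closed(y), cold(k), flies(y), has_feathers(b), large(y), locked(y), metal(y), ready(y), red(k), small(b), wooden(b)} — 13 facts.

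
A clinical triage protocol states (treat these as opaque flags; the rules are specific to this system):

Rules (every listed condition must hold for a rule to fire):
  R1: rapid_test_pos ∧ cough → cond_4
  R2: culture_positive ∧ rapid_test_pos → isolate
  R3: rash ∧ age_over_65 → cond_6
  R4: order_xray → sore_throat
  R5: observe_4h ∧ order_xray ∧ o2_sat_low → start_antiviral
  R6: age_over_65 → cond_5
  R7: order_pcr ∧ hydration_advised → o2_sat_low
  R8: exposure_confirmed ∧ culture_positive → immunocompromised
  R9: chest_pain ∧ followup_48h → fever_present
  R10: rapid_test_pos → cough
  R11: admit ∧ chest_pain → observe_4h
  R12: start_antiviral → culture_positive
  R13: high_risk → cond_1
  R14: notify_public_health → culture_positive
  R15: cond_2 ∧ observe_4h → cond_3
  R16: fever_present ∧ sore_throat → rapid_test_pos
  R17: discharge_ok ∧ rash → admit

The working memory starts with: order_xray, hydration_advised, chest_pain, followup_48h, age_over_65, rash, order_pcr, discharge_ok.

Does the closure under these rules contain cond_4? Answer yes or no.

Round 1 — R3, R4, R6, R7, R9, R17, derive cond_6, sore_throat, cond_5, o2_sat_low, fever_present, admit.
Round 2 — R11, R16, derive observe_4h, rapid_test_pos.
Round 3 — R5, R10, derive start_antiviral, cough.
Round 4 — R1, R12, derive cond_4, culture_positive.
Round 5 — R2, derive isolate.
cond_4 appears in round 4, so it is derivable.

yes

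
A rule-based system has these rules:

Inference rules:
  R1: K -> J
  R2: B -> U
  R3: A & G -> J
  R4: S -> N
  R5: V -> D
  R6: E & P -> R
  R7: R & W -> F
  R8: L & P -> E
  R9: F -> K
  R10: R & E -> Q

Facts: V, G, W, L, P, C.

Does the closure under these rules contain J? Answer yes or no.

yes

Round 1: R5 [V -> D]; R8 [L & P -> E]. New: D, E.
Round 2: R6 [E & P -> R]. New: R.
Round 3: R7 [R & W -> F]; R10 [R & E -> Q]. New: F, Q.
Round 4: R9 [F -> K]. New: K.
Round 5: R1 [K -> J]. New: J.
J appears in round 5, so it is derivable.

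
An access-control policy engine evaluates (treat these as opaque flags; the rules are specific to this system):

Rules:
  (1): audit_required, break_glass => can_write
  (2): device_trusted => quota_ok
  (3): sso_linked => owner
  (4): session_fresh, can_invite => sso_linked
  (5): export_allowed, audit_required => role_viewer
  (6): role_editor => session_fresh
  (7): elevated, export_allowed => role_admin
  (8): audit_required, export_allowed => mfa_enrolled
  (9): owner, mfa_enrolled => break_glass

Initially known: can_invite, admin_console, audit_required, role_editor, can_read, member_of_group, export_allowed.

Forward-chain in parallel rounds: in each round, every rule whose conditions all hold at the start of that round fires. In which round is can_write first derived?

Round 1 — (5), (6), (8), derive role_viewer, session_fresh, mfa_enrolled.
Round 2 — (4), derive sso_linked.
Round 3 — (3), derive owner.
Round 4 — (9), derive break_glass.
Round 5 — (1), derive can_write.
can_write first appears in round 5.

5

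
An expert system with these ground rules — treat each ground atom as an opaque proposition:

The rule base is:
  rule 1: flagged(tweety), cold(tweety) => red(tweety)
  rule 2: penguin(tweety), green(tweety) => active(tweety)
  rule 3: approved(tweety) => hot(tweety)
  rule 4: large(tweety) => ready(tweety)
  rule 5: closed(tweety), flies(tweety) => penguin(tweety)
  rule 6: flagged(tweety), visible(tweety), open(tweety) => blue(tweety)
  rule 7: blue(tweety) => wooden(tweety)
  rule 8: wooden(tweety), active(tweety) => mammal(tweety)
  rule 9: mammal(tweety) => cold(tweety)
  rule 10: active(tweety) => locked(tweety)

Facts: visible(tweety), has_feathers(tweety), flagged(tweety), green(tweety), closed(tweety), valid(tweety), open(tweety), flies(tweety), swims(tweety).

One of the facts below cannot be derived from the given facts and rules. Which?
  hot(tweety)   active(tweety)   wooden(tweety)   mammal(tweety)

Round 1 — rule 5, rule 6, derive penguin(tweety), blue(tweety).
Round 2 — rule 2, rule 7, derive active(tweety), wooden(tweety).
Round 3 — rule 8, rule 10, derive mammal(tweety), locked(tweety).
Round 4 — rule 9, derive cold(tweety).
Round 5 — rule 1, derive red(tweety).
Derived: active(tweety) (round 2), wooden(tweety) (round 2), mammal(tweety) (round 3). hot(tweety) never appears in any round.

hot(tweety)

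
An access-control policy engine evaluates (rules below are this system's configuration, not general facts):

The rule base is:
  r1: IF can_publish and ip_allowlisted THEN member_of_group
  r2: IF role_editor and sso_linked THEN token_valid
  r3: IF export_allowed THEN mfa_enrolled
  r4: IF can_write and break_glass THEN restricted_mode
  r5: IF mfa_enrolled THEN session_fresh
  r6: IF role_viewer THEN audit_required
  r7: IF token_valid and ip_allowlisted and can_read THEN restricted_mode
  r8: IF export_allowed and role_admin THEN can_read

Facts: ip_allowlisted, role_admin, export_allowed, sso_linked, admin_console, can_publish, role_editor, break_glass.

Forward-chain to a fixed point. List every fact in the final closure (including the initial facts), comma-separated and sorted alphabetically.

admin_console, break_glass, can_publish, can_read, export_allowed, ip_allowlisted, member_of_group, mfa_enrolled, restricted_mode, role_admin, role_editor, session_fresh, sso_linked, token_valid

Round 1 — r1, r2, r3, r8, derive member_of_group, token_valid, mfa_enrolled, can_read.
Round 2 — r5, r7, derive session_fresh, restricted_mode.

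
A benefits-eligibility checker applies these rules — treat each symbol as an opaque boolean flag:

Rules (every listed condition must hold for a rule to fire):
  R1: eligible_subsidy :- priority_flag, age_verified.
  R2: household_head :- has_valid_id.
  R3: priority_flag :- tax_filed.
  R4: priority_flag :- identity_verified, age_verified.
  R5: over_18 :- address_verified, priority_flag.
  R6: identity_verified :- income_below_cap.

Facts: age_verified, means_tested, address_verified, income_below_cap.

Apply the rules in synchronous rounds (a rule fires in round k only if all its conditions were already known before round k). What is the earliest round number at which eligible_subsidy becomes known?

Round 1: R6 [identity_verified :- income_below_cap.]. Adds identity_verified.
Round 2: R4 [priority_flag :- identity_verified, age_verified.]. Adds priority_flag.
Round 3: R1 [eligible_subsidy :- priority_flag, age_verified.]; R5 [over_18 :- address_verified, priority_flag.]. Adds eligible_subsidy, over_18.
eligible_subsidy first appears in round 3.

3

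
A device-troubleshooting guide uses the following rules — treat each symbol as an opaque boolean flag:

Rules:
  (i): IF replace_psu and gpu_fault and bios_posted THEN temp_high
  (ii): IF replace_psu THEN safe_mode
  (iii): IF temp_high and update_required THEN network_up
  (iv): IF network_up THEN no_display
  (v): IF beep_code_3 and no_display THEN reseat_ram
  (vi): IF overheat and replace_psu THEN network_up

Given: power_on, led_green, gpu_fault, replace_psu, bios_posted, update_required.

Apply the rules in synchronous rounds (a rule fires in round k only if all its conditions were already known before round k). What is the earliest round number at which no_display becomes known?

Round 1: (i) [IF replace_psu and gpu_fault and bios_posted THEN temp_high]; (ii) [IF replace_psu THEN safe_mode]. New: temp_high, safe_mode.
Round 2: (iii) [IF temp_high and update_required THEN network_up]. New: network_up.
Round 3: (iv) [IF network_up THEN no_display]. New: no_display.
no_display first appears in round 3.

3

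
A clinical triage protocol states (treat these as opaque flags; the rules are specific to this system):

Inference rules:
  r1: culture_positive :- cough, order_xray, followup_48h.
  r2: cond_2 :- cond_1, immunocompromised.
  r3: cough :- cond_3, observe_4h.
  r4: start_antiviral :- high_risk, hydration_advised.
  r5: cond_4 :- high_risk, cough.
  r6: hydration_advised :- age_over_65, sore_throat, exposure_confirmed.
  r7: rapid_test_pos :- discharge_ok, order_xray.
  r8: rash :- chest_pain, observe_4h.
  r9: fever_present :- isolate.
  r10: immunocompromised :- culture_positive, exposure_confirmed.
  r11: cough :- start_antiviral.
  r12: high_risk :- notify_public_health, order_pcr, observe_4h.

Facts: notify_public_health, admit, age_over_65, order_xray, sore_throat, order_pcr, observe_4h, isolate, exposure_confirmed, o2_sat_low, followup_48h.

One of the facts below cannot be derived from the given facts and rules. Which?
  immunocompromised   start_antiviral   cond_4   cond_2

cond_2

Round 1 fires r6, r9, r12, giving hydration_advised, fever_present, high_risk.
Round 2 fires r4, giving start_antiviral.
Round 3 fires r11, giving cough.
Round 4 fires r1, r5, giving culture_positive, cond_4.
Round 5 fires r10, giving immunocompromised.
Derived: immunocompromised (round 5), start_antiviral (round 2), cond_4 (round 4). cond_2 never appears in any round.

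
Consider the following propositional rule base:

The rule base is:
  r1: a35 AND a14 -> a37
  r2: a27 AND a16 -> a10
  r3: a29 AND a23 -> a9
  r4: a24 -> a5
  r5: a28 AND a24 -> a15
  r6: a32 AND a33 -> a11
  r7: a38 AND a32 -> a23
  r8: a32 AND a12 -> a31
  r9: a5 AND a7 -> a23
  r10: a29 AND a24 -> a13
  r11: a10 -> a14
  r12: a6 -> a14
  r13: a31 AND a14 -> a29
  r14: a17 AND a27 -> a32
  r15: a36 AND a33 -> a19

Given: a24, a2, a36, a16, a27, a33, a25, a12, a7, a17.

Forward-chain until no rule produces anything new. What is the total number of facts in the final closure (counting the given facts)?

Round 1: r2 [a27 AND a16 -> a10]; r4 [a24 -> a5]; r14 [a17 AND a27 -> a32]; r15 [a36 AND a33 -> a19]. New: a10, a5, a32, a19.
Round 2: r6 [a32 AND a33 -> a11]; r8 [a32 AND a12 -> a31]; r9 [a5 AND a7 -> a23]; r11 [a10 -> a14]. New: a11, a31, a23, a14.
Round 3: r13 [a31 AND a14 -> a29]. New: a29.
Round 4: r3 [a29 AND a23 -> a9]; r10 [a29 AND a24 -> a13]. New: a9, a13.
Closure: {a10, a11, a12, a13, a14, a16, a17, a19, a2, a23, a24, a25, a27, a29, a31, a32, a33, a36, a5, a7, a9} — 21 facts.

21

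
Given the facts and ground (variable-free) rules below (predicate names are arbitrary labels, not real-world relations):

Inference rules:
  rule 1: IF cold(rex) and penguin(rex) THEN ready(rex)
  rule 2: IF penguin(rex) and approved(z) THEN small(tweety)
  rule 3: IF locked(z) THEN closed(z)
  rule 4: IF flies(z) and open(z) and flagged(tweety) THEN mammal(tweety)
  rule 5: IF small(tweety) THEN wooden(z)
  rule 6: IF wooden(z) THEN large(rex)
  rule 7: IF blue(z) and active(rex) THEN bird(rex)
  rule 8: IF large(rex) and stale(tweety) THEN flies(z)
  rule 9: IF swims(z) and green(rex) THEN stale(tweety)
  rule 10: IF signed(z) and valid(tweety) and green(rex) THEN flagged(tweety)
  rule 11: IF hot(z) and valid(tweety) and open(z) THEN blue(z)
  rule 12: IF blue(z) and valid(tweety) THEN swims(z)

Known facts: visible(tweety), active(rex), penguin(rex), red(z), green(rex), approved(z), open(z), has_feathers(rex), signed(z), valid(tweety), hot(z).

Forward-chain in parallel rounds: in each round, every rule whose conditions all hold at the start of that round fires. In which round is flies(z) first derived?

Round 1 — rule 2, rule 10, rule 11, derive small(tweety), flagged(tweety), blue(z).
Round 2 — rule 5, rule 7, rule 12, derive wooden(z), bird(rex), swims(z).
Round 3 — rule 6, rule 9, derive large(rex), stale(tweety).
Round 4 — rule 8, derive flies(z).
flies(z) first appears in round 4.

4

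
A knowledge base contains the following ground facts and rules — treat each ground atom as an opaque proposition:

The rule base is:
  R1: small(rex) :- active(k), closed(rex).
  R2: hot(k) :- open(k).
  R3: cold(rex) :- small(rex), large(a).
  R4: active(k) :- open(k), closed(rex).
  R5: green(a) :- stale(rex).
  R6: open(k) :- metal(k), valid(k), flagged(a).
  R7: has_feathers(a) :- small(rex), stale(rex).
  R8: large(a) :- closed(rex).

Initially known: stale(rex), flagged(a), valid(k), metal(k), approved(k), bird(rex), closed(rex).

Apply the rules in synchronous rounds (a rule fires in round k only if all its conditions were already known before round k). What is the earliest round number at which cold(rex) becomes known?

[1] R5 [green(a) :- stale(rex).]; R6 [open(k) :- metal(k), valid(k), flagged(a).]; R8 [large(a) :- closed(rex).]. ⇒ new: green(a), open(k), large(a).
[2] R2 [hot(k) :- open(k).]; R4 [active(k) :- open(k), closed(rex).]. ⇒ new: hot(k), active(k).
[3] R1 [small(rex) :- active(k), closed(rex).]. ⇒ new: small(rex).
[4] R3 [cold(rex) :- small(rex), large(a).]; R7 [has_feathers(a) :- small(rex), stale(rex).]. ⇒ new: cold(rex), has_feathers(a).
cold(rex) first appears in round 4.

4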